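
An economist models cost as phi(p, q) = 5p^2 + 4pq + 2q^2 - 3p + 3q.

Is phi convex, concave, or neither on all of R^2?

phi is quadratic, so its Hessian is the constant matrix H = [[10, 4], [4, 4]].
det(H) = 24, tr(H) = 14.
det(H) > 0 and tr(H) > 0, so H is positive definite everywhere: convex.

convex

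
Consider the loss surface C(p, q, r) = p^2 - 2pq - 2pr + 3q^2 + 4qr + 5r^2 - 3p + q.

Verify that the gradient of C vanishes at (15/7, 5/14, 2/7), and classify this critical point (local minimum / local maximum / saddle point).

∇C = (2p - 2q - 2r - 3, -2p + 6q + 4r + 1, -2p + 4q + 10r); substituting (15/7, 5/14, 2/7) gives ∇C = (0, 0, 0), so (15/7, 5/14, 2/7) is indeed a critical point.
The Hessian is constant: H = [[2, -2, -2], [-2, 6, 4], [-2, 4, 10]].
Leading principal minors: Δ₁ = 2, Δ₂ = 8, Δ₃ = 56.
All leading minors are positive, so H is positive definite: a local minimum.

local minimum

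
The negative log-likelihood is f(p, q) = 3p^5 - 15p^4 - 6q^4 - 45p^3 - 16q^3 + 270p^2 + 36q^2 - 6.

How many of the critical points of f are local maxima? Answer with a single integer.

4

f separates as a function of p plus a function of q, so ∇f=0 decouples.
∂f/∂p = 15p(p - 4)(p - 3)(p + 3) = 0 at p ∈ {-3, 0, 3, 4}; ∂f/∂q = -24q(q - 1)(q + 3) = 0 at q ∈ {-3, 0, 1}.
The Hessian is diagonal: diag(f_pp, f_qq). Second derivatives: f_pp(-3)=-1890, f_pp(0)=540, f_pp(3)=-270, f_pp(4)=420; f_qq(-3)=-288, f_qq(0)=72, f_qq(1)=-96.
Local maxima occur where both diagonal entries negative: (-3, -3), (-3, 1), (3, -3), (3, 1). Count: 4.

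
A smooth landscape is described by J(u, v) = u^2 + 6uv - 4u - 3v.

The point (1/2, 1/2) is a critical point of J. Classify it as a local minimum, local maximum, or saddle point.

The Hessian of J is constant: H = [[2, 6], [6, 0]].
det(H) = 2·0 − 6² = -36.
Since det(H) < 0, H is indefinite and the critical point is a saddle point.

saddle point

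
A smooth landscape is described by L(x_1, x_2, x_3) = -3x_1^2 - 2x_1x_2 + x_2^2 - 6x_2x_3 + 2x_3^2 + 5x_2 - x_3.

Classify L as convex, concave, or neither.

neither

L is quadratic, so its Hessian is the constant matrix H = [[-6, -2, 0], [-2, 2, -6], [0, -6, 4]].
Leading principal minors: -6, -16, 152.
Neither pattern holds ⇒ H is indefinite ⇒ neither convex nor concave.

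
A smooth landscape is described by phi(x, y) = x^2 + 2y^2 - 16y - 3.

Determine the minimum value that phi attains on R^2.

phi(x,y) separates as P(x) + Q(y) − 3, so its minimum is min P + min Q − 3.
P'(x) = 2x vanishes at x ∈ {0}; Q'(y) = 4y - 16 vanishes at y ∈ {4}.
Local minima of P (where P''>0): P(0)=0. Local minima of Q: Q(4)=-32.
So the global minimum of phi is P(0) + Q(4) − 3 = 0 − 32 − 3 = -35, attained at (0, 4).

-35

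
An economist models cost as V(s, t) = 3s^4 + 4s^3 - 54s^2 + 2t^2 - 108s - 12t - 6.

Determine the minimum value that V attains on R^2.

V(s,t) separates as P(s) + Q(t) − 6, so its minimum is min P + min Q − 6.
P'(s) = 12(s - 3)(s + 1)(s + 3) vanishes at s ∈ {-3, -1, 3}; Q'(t) = 4(t - 3) vanishes at t ∈ {3}.
Local minima of P (where P''>0): P(-3)=-27, P(3)=-459. Local minima of Q: Q(3)=-18.
So the global minimum of V is P(3) + Q(3) − 6 = -459 − 18 − 6 = -483, attained at (3, 3).

-483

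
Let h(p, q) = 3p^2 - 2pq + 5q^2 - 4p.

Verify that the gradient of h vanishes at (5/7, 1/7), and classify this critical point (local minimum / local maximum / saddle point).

∇h = (6p - 2q - 4, -2p + 10q); substituting (5/7, 1/7) gives ∇h = (0, 0), so (5/7, 1/7) is indeed a critical point.
The Hessian of h is constant: H = [[6, -2], [-2, 10]].
det(H) = 6·10 − (-2)² = 56.
det(H) > 0 and tr(H) = 16 > 0, so H is positive definite and the point is a local minimum.

local minimum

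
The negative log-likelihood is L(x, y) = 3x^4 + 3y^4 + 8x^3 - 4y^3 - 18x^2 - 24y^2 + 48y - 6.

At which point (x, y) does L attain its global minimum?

(-3, -2)

L(x,y) separates as P(x) + Q(y) − 6, so its minimum is min P + min Q − 6.
P'(x) = 12x(x - 1)(x + 3) vanishes at x ∈ {-3, 0, 1}; Q'(y) = 12(y - 2)(y - 1)(y + 2) vanishes at y ∈ {-2, 1, 2}.
Local minima of P (where P''>0): P(-3)=-135, P(1)=-7. Local minima of Q: Q(-2)=-112, Q(2)=16.
So the global minimum of L is P(-3) + Q(-2) − 6 = -135 − 112 − 6 = -253, attained at (-3, -2).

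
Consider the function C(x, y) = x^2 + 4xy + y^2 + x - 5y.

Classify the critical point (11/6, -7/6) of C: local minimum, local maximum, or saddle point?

saddle point

The Hessian of C is constant: H = [[2, 4], [4, 2]].
det(H) = 2·2 − 4² = -12.
Since det(H) < 0, H is indefinite and the critical point is a saddle point.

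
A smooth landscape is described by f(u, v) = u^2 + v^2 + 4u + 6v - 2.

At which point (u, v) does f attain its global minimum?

(-2, -3)

f(u,v) separates as P(u) + Q(v) − 2, so its minimum is min P + min Q − 2.
P'(u) = 2u + 4 vanishes at u ∈ {-2}; Q'(v) = 2v + 6 vanishes at v ∈ {-3}.
Local minima of P (where P''>0): P(-2)=-4. Local minima of Q: Q(-3)=-9.
So the global minimum of f is P(-2) + Q(-3) − 2 = -4 − 9 − 2 = -15, attained at (-2, -3).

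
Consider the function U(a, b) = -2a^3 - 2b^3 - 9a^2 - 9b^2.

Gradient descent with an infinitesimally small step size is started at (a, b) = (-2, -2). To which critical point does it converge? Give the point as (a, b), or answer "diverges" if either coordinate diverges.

(-3, -3)

U is separable, so gradient descent decouples: a follows -∂U/∂a, b follows -∂U/∂b.
∂U/∂a = -6a(a + 3); at a=-2 this is 12, so a decreases.
∂U/∂b = -6b(b + 3); at b=-2 this is 12, so b decreases.
a converges to its nearest critical value -3 (a local min of the a-part); b converges to -3. The iterate converges to (-3, -3).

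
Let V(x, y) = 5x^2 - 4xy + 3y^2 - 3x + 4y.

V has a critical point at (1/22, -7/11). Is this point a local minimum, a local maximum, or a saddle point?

local minimum

The Hessian of V is constant: H = [[10, -4], [-4, 6]].
det(H) = 10·6 − (-4)² = 44.
det(H) > 0 and tr(H) = 16 > 0, so H is positive definite and the point is a local minimum.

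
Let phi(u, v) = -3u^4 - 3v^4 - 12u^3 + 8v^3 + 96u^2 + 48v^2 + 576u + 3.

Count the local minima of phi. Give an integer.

1

phi separates as a function of u plus a function of v, so ∇phi=0 decouples.
∂phi/∂u = -12(u - 4)(u + 3)(u + 4) = 0 at u ∈ {-4, -3, 4}; ∂phi/∂v = -12v(v - 4)(v + 2) = 0 at v ∈ {-2, 0, 4}.
The Hessian is diagonal: diag(phi_uu, phi_vv). Second derivatives: phi_uu(-4)=-96, phi_uu(-3)=84, phi_uu(4)=-672; phi_vv(-2)=-144, phi_vv(0)=96, phi_vv(4)=-288.
Local minima occur where both diagonal entries positive: (-3, 0). Count: 1.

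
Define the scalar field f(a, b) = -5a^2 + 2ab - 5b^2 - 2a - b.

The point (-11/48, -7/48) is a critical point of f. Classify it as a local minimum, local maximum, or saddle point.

local maximum

The Hessian of f is constant: H = [[-10, 2], [2, -10]].
det(H) = (-10)·(-10) − 2² = 96.
det(H) > 0 and tr(H) = -20 < 0, so H is negative definite and the point is a local maximum.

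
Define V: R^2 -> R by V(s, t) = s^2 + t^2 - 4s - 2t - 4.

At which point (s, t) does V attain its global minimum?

(2, 1)

V(s,t) separates as P(s) + Q(t) − 4, so its minimum is min P + min Q − 4.
P'(s) = 2s - 4 vanishes at s ∈ {2}; Q'(t) = 2(t - 1) vanishes at t ∈ {1}.
Local minima of P (where P''>0): P(2)=-4. Local minima of Q: Q(1)=-1.
So the global minimum of V is P(2) + Q(1) − 4 = -4 − 1 − 4 = -9, attained at (2, 1).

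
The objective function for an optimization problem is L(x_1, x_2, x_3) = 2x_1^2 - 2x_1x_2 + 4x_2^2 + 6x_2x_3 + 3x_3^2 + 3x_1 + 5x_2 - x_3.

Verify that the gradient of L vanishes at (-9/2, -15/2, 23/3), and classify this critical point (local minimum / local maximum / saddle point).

local minimum

∇L = (4x_1 - 2x_2 + 3, -2x_1 + 8x_2 + 6x_3 + 5, 6x_2 + 6x_3 - 1); substituting (-9/2, -15/2, 23/3) gives ∇L = (0, 0, 0), so (-9/2, -15/2, 23/3) is indeed a critical point.
The Hessian is constant: H = [[4, -2, 0], [-2, 8, 6], [0, 6, 6]].
Leading principal minors: Δ₁ = 4, Δ₂ = 28, Δ₃ = 24.
All leading minors are positive, so H is positive definite: a local minimum.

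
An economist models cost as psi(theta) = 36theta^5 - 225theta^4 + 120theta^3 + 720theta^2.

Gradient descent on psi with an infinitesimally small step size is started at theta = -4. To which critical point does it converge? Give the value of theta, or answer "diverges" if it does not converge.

diverges

psi'(theta) = 180theta(theta - 4)(theta - 2)(theta + 1), so psi'(-4) = 103680.
Gradient descent moves in the -psi' direction, i.e. theta is decreasing.
There is no critical point below theta=-4, and psi' keeps the same sign, so the iterate runs off to −∞.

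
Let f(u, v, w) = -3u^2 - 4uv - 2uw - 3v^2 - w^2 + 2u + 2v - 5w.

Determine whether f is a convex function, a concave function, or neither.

f is quadratic, so its Hessian is the constant matrix H = [[-6, -4, -2], [-4, -6, 0], [-2, 0, -2]].
Leading principal minors: -6, 20, -16.
Signs alternate −, +, − ⇒ H ≺ 0 ⇒ concave.

concave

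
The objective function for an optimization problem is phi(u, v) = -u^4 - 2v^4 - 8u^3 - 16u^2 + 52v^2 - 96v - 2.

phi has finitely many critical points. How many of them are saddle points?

phi separates as a function of u plus a function of v, so ∇phi=0 decouples.
∂phi/∂u = -4u(u + 2)(u + 4) = 0 at u ∈ {-4, -2, 0}; ∂phi/∂v = -8(v - 3)(v - 1)(v + 4) = 0 at v ∈ {-4, 1, 3}.
The Hessian is diagonal: diag(phi_uu, phi_vv). Second derivatives: phi_uu(-4)=-32, phi_uu(-2)=16, phi_uu(0)=-32; phi_vv(-4)=-280, phi_vv(1)=80, phi_vv(3)=-112.
Saddle points occur where the two diagonal entries have opposite signs: (-4, 1), (-2, -4), (-2, 3), (0, 1). Count: 4.

4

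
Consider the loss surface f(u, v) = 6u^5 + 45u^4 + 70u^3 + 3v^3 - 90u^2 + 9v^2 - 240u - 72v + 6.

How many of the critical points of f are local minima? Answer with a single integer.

f separates as a function of u plus a function of v, so ∇f=0 decouples.
∂f/∂u = 30(u - 1)(u + 1)(u + 2)(u + 4) = 0 at u ∈ {-4, -2, -1, 1}; ∂f/∂v = 9(v - 2)(v + 4) = 0 at v ∈ {-4, 2}.
The Hessian is diagonal: diag(f_uu, f_vv). Second derivatives: f_uu(-4)=-900, f_uu(-2)=180, f_uu(-1)=-180, f_uu(1)=900; f_vv(-4)=-54, f_vv(2)=54.
Local minima occur where both diagonal entries positive: (-2, 2), (1, 2). Count: 2.

2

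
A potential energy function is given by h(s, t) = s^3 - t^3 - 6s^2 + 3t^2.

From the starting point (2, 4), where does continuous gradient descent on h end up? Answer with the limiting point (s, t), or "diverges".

diverges

h is separable, so gradient descent decouples: s follows -∂h/∂s, t follows -∂h/∂t.
∂h/∂s = 3s(s - 4); at s=2 this is -12, so s increases.
∂h/∂t = -3t(t - 2); at t=4 this is -24, so t increases.
The t-coordinate has no critical point in that direction and runs off to infinity.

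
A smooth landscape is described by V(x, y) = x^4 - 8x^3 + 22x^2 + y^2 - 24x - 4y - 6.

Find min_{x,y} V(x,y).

V(x,y) separates as P(x) + Q(y) − 6, so its minimum is min P + min Q − 6.
P'(x) = 4(x - 3)(x - 2)(x - 1) vanishes at x ∈ {1, 2, 3}; Q'(y) = 2y - 4 vanishes at y ∈ {2}.
Local minima of P (where P''>0): P(1)=-9, P(3)=-9. Local minima of Q: Q(2)=-4.
So the global minimum of V is P(1) + Q(2) − 6 = -9 − 4 − 6 = -19, attained at (1, 2).

-19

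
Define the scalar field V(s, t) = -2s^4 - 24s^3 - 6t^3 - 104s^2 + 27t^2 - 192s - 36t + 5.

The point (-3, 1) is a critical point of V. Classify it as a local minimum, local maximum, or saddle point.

The mixed partial ∂²V/∂s∂t is 0, so the Hessian at any point is diag(V_ss, V_tt) = diag(-8(3s^2 + 18s + 26), 18(-2t + 3)).
At (-3, 1): H = diag(8, 18).
Both eigenvalues are positive, so H is positive definite: a local minimum.

local minimum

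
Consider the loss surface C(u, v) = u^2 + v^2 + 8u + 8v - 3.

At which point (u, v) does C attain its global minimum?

C(u,v) separates as P(u) + Q(v) − 3, so its minimum is min P + min Q − 3.
P'(u) = 2u + 8 vanishes at u ∈ {-4}; Q'(v) = 2v + 8 vanishes at v ∈ {-4}.
Local minima of P (where P''>0): P(-4)=-16. Local minima of Q: Q(-4)=-16.
So the global minimum of C is P(-4) + Q(-4) − 3 = -16 − 16 − 3 = -35, attained at (-4, -4).

(-4, -4)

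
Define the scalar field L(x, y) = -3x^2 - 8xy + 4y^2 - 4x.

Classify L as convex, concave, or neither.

L is quadratic, so its Hessian is the constant matrix H = [[-6, -8], [-8, 8]].
det(H) = -112, tr(H) = 2.
det(H) < 0, so H is indefinite: neither convex nor concave.

neither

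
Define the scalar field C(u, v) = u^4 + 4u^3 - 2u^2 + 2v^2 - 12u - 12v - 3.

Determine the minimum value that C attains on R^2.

C(u,v) separates as P(u) + Q(v) − 3, so its minimum is min P + min Q − 3.
P'(u) = 4(u - 1)(u + 1)(u + 3) vanishes at u ∈ {-3, -1, 1}; Q'(v) = 4v - 12 vanishes at v ∈ {3}.
Local minima of P (where P''>0): P(-3)=-9, P(1)=-9. Local minima of Q: Q(3)=-18.
So the global minimum of C is P(-3) + Q(3) − 3 = -9 − 18 − 3 = -30, attained at (-3, 3).

-30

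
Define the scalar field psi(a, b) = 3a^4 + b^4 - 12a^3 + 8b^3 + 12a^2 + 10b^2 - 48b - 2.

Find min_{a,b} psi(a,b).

-31

psi(a,b) separates as P(a) + Q(b) − 2, so its minimum is min P + min Q − 2.
P'(a) = 12a(a - 2)(a - 1) vanishes at a ∈ {0, 1, 2}; Q'(b) = 4(b - 1)(b + 3)(b + 4) vanishes at b ∈ {-4, -3, 1}.
Local minima of P (where P''>0): P(0)=0, P(2)=0. Local minima of Q: Q(-4)=96, Q(1)=-29.
So the global minimum of psi is P(0) + Q(1) − 2 = 0 − 29 − 2 = -31, attained at (0, 1).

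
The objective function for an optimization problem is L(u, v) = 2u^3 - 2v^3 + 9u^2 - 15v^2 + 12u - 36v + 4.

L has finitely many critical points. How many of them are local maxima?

1

L separates as a function of u plus a function of v, so ∇L=0 decouples.
∂L/∂u = 6(u + 1)(u + 2) = 0 at u ∈ {-2, -1}; ∂L/∂v = -6(v + 2)(v + 3) = 0 at v ∈ {-3, -2}.
The Hessian is diagonal: diag(L_uu, L_vv). Second derivatives: L_uu(-2)=-6, L_uu(-1)=6; L_vv(-3)=6, L_vv(-2)=-6.
Local maxima occur where both diagonal entries negative: (-2, -2). Count: 1.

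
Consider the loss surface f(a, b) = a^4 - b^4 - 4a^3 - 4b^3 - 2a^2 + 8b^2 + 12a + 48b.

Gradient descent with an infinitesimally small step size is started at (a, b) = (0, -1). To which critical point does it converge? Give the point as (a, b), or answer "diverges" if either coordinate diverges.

(-1, -2)

f is separable, so gradient descent decouples: a follows -∂f/∂a, b follows -∂f/∂b.
∂f/∂a = 4(a - 3)(a - 1)(a + 1); at a=0 this is 12, so a decreases.
∂f/∂b = -4(b - 2)(b + 2)(b + 3); at b=-1 this is 24, so b decreases.
a converges to its nearest critical value -1 (a local min of the a-part); b converges to -2. The iterate converges to (-1, -2).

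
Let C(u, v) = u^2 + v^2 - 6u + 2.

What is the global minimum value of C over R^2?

C(u,v) separates as P(u) + Q(v) + 2, so its minimum is min P + min Q + 2.
P'(u) = 2u - 6 vanishes at u ∈ {3}; Q'(v) = 2v vanishes at v ∈ {0}.
Local minima of P (where P''>0): P(3)=-9. Local minima of Q: Q(0)=0.
So the global minimum of C is P(3) + Q(0) + 2 = -9 + 0 + 2 = -7, attained at (3, 0).

-7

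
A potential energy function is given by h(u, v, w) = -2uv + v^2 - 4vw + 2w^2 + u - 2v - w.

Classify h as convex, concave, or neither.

h is quadratic, so its Hessian is the constant matrix H = [[0, -2, 0], [-2, 2, -4], [0, -4, 4]].
Leading principal minors: 0, -4, -16.
Neither pattern holds ⇒ H is indefinite ⇒ neither convex nor concave.

neither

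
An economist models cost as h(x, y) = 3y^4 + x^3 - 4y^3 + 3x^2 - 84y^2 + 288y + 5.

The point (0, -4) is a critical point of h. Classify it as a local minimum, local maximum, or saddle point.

The mixed partial ∂²h/∂x∂y is 0, so the Hessian at any point is diag(h_xx, h_yy) = diag(6(x + 1), 12(3y^2 - 2y - 14)).
At (0, -4): H = diag(6, 504).
Both eigenvalues are positive, so H is positive definite: a local minimum.

local minimum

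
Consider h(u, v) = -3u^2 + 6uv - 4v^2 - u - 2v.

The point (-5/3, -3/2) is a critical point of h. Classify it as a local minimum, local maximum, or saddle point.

The Hessian of h is constant: H = [[-6, 6], [6, -8]].
det(H) = (-6)·(-8) − 6² = 12.
det(H) > 0 and tr(H) = -14 < 0, so H is negative definite and the point is a local maximum.

local maximum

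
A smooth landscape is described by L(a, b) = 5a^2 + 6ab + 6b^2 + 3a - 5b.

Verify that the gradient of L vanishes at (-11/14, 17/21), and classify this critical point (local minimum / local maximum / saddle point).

local minimum

∇L = (10a + 6b + 3, 6a + 12b - 5); substituting (-11/14, 17/21) gives ∇L = (0, 0), so (-11/14, 17/21) is indeed a critical point.
The Hessian of L is constant: H = [[10, 6], [6, 12]].
det(H) = 10·12 − 6² = 84.
det(H) > 0 and tr(H) = 22 > 0, so H is positive definite and the point is a local minimum.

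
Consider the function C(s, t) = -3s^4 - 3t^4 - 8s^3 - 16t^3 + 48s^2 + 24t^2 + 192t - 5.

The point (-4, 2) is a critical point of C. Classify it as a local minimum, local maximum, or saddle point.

The mixed partial ∂²C/∂s∂t is 0, so the Hessian at any point is diag(C_ss, C_tt) = diag(12(-3s^2 - 4s + 8), 12(-3t^2 - 8t + 4)).
At (-4, 2): H = diag(-288, -288).
Both eigenvalues are negative, so H is negative definite: a local maximum.

local maximum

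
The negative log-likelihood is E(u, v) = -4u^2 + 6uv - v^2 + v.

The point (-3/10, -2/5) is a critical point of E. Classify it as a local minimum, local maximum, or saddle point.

saddle point

The Hessian of E is constant: H = [[-8, 6], [6, -2]].
det(H) = (-8)·(-2) − 6² = -20.
Since det(H) < 0, H is indefinite and the critical point is a saddle point.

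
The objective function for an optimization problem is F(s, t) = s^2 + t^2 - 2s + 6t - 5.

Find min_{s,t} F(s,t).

-15

F(s,t) separates as P(s) + Q(t) − 5, so its minimum is min P + min Q − 5.
P'(s) = 2s - 2 vanishes at s ∈ {1}; Q'(t) = 2(t + 3) vanishes at t ∈ {-3}.
Local minima of P (where P''>0): P(1)=-1. Local minima of Q: Q(-3)=-9.
So the global minimum of F is P(1) + Q(-3) − 5 = -1 − 9 − 5 = -15, attained at (1, -3).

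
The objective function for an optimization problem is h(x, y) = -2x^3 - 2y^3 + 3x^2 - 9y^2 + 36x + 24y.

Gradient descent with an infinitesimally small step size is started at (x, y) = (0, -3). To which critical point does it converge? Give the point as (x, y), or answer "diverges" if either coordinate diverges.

h is separable, so gradient descent decouples: x follows -∂h/∂x, y follows -∂h/∂y.
∂h/∂x = -6(x - 3)(x + 2); at x=0 this is 36, so x decreases.
∂h/∂y = -6(y - 1)(y + 4); at y=-3 this is 24, so y decreases.
x converges to its nearest critical value -2 (a local min of the x-part); y converges to -4. The iterate converges to (-2, -4).

(-2, -4)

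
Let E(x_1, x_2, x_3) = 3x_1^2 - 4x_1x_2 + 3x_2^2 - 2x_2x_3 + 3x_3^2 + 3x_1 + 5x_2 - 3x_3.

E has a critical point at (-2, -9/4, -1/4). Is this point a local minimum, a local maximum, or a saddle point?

The Hessian is constant: H = [[6, -4, 0], [-4, 6, -2], [0, -2, 6]].
Leading principal minors: Δ₁ = 6, Δ₂ = 20, Δ₃ = 96.
All leading minors are positive, so H is positive definite: a local minimum.

local minimum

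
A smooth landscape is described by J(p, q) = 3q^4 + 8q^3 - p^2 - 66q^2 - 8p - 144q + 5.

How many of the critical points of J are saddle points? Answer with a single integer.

2

J separates as a function of p plus a function of q, so ∇J=0 decouples.
∂J/∂p = -2(p + 4) = 0 at p ∈ {-4}; ∂J/∂q = 12(q - 3)(q + 1)(q + 4) = 0 at q ∈ {-4, -1, 3}.
The Hessian is diagonal: diag(J_pp, J_qq). Second derivatives: J_pp(-4)=-2; J_qq(-4)=252, J_qq(-1)=-144, J_qq(3)=336.
Saddle points occur where the two diagonal entries have opposite signs: (-4, -4), (-4, 3). Count: 2.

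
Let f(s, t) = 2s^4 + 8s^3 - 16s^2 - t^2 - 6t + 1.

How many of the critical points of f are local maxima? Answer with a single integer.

1

f separates as a function of s plus a function of t, so ∇f=0 decouples.
∂f/∂s = 8s(s - 1)(s + 4) = 0 at s ∈ {-4, 0, 1}; ∂f/∂t = -2(t + 3) = 0 at t ∈ {-3}.
The Hessian is diagonal: diag(f_ss, f_tt). Second derivatives: f_ss(-4)=160, f_ss(0)=-32, f_ss(1)=40; f_tt(-3)=-2.
Local maxima occur where both diagonal entries negative: (0, -3). Count: 1.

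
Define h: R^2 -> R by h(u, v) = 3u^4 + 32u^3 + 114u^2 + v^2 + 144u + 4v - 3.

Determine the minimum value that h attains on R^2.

h(u,v) separates as P(u) + Q(v) − 3, so its minimum is min P + min Q − 3.
P'(u) = 12(u + 1)(u + 3)(u + 4) vanishes at u ∈ {-4, -3, -1}; Q'(v) = 2v + 4 vanishes at v ∈ {-2}.
Local minima of P (where P''>0): P(-4)=-32, P(-1)=-59. Local minima of Q: Q(-2)=-4.
So the global minimum of h is P(-1) + Q(-2) − 3 = -59 − 4 − 3 = -66, attained at (-1, -2).

-66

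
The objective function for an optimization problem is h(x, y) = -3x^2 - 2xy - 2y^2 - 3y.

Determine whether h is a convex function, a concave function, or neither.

concave

h is quadratic, so its Hessian is the constant matrix H = [[-6, -2], [-2, -4]].
det(H) = 20, tr(H) = -10.
det(H) > 0 and tr(H) < 0, so H is negative definite everywhere: concave.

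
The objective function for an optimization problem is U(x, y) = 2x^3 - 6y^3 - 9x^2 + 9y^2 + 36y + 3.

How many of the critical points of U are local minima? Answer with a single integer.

U separates as a function of x plus a function of y, so ∇U=0 decouples.
∂U/∂x = 6x(x - 3) = 0 at x ∈ {0, 3}; ∂U/∂y = -18(y - 2)(y + 1) = 0 at y ∈ {-1, 2}.
The Hessian is diagonal: diag(U_xx, U_yy). Second derivatives: U_xx(0)=-18, U_xx(3)=18; U_yy(-1)=54, U_yy(2)=-54.
Local minima occur where both diagonal entries positive: (3, -1). Count: 1.

1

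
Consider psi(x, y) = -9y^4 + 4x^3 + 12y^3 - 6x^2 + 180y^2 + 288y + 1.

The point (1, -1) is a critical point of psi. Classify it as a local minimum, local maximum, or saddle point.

local minimum

The mixed partial ∂²psi/∂x∂y is 0, so the Hessian at any point is diag(psi_xx, psi_yy) = diag(12(2x - 1), 36(-3y^2 + 2y + 10)).
At (1, -1): H = diag(12, 180).
Both eigenvalues are positive, so H is positive definite: a local minimum.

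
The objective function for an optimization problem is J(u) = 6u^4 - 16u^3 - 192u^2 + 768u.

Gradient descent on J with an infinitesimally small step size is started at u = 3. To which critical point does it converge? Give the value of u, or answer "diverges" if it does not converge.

J'(u) = 24(u - 4)(u - 2)(u + 4), so J'(3) = -168.
Gradient descent moves in the -J' direction, i.e. u is increasing.
The nearest critical point in that direction is u = 4, where J'' = 384 > 0 (a local minimum). The iterate converges there.

4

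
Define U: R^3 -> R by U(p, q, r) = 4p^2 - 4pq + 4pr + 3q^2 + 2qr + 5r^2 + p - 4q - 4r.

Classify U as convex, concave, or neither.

convex

U is quadratic, so its Hessian is the constant matrix H = [[8, -4, 4], [-4, 6, 2], [4, 2, 10]].
Leading principal minors: 8, 32, 128.
All positive ⇒ H ≻ 0 ⇒ convex.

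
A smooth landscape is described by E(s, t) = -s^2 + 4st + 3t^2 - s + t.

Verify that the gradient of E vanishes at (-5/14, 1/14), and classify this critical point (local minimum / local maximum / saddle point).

saddle point

∇E = (-2s + 4t - 1, 4s + 6t + 1); substituting (-5/14, 1/14) gives ∇E = (0, 0), so (-5/14, 1/14) is indeed a critical point.
The Hessian of E is constant: H = [[-2, 4], [4, 6]].
det(H) = (-2)·6 − 4² = -28.
Since det(H) < 0, H is indefinite and the critical point is a saddle point.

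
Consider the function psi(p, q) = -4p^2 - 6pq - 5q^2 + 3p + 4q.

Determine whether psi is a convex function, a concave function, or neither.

psi is quadratic, so its Hessian is the constant matrix H = [[-8, -6], [-6, -10]].
det(H) = 44, tr(H) = -18.
det(H) > 0 and tr(H) < 0, so H is negative definite everywhere: concave.

concave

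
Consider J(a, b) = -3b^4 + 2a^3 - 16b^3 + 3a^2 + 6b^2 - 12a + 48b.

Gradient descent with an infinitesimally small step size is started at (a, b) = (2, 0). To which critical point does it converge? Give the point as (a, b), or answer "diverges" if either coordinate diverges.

(1, -1)

J is separable, so gradient descent decouples: a follows -∂J/∂a, b follows -∂J/∂b.
∂J/∂a = 6(a - 1)(a + 2); at a=2 this is 24, so a decreases.
∂J/∂b = -12(b - 1)(b + 1)(b + 4); at b=0 this is 48, so b decreases.
a converges to its nearest critical value 1 (a local min of the a-part); b converges to -1. The iterate converges to (1, -1).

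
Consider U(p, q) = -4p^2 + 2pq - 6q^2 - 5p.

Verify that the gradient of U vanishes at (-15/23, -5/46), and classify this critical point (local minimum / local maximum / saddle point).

local maximum

∇U = (-8p + 2q - 5, 2p - 12q); substituting (-15/23, -5/46) gives ∇U = (0, 0), so (-15/23, -5/46) is indeed a critical point.
The Hessian of U is constant: H = [[-8, 2], [2, -12]].
det(H) = (-8)·(-12) − 2² = 92.
det(H) > 0 and tr(H) = -20 < 0, so H is negative definite and the point is a local maximum.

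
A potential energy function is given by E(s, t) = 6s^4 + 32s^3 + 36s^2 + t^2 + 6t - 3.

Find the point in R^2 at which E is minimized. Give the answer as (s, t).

E(s,t) separates as P(s) + Q(t) − 3, so its minimum is min P + min Q − 3.
P'(s) = 24s(s + 1)(s + 3) vanishes at s ∈ {-3, -1, 0}; Q'(t) = 2(t + 3) vanishes at t ∈ {-3}.
Local minima of P (where P''>0): P(-3)=-54, P(0)=0. Local minima of Q: Q(-3)=-9.
So the global minimum of E is P(-3) + Q(-3) − 3 = -54 − 9 − 3 = -66, attained at (-3, -3).

(-3, -3)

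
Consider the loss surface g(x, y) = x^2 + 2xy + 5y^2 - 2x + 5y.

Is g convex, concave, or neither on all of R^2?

convex

g is quadratic, so its Hessian is the constant matrix H = [[2, 2], [2, 10]].
det(H) = 16, tr(H) = 12.
det(H) > 0 and tr(H) > 0, so H is positive definite everywhere: convex.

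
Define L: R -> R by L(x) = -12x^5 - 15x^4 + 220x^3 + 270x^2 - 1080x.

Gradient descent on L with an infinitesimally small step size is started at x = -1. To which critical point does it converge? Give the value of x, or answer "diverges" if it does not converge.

L'(x) = -60(x - 3)(x - 1)(x + 2)(x + 3), so L'(-1) = -960.
Gradient descent moves in the -L' direction, i.e. x is increasing.
The nearest critical point in that direction is x = 1, where L'' = 1440 > 0 (a local minimum). The iterate converges there.

1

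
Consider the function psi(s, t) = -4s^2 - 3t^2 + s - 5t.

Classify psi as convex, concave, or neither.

concave

psi is quadratic, so its Hessian is the constant matrix H = [[-8, 0], [0, -6]].
det(H) = 48, tr(H) = -14.
det(H) > 0 and tr(H) < 0, so H is negative definite everywhere: concave.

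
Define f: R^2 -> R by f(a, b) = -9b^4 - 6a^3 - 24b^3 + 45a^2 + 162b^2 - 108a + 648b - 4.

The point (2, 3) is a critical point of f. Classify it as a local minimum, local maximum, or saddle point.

saddle point

The mixed partial ∂²f/∂a∂b is 0, so the Hessian at any point is diag(f_aa, f_bb) = diag(18(-2a + 5), 36(-3b^2 - 4b + 9)).
At (2, 3): H = diag(18, -1080).
The eigenvalues have opposite signs, so H is indefinite: a saddle point.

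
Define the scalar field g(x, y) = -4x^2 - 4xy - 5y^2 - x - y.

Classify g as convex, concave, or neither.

concave

g is quadratic, so its Hessian is the constant matrix H = [[-8, -4], [-4, -10]].
det(H) = 64, tr(H) = -18.
det(H) > 0 and tr(H) < 0, so H is negative definite everywhere: concave.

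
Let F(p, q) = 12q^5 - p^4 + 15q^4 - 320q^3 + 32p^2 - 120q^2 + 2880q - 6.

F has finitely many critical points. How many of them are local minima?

2

F separates as a function of p plus a function of q, so ∇F=0 decouples.
∂F/∂p = -4p(p - 4)(p + 4) = 0 at p ∈ {-4, 0, 4}; ∂F/∂q = 60(q - 3)(q - 2)(q + 2)(q + 4) = 0 at q ∈ {-4, -2, 2, 3}.
The Hessian is diagonal: diag(F_pp, F_qq). Second derivatives: F_pp(-4)=-128, F_pp(0)=64, F_pp(4)=-128; F_qq(-4)=-5040, F_qq(-2)=2400, F_qq(2)=-1440, F_qq(3)=2100.
Local minima occur where both diagonal entries positive: (0, -2), (0, 3). Count: 2.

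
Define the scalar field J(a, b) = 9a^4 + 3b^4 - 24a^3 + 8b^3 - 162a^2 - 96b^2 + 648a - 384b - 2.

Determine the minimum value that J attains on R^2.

J(a,b) separates as P(a) + Q(b) − 2, so its minimum is min P + min Q − 2.
P'(a) = 36(a - 3)(a - 2)(a + 3) vanishes at a ∈ {-3, 2, 3}; Q'(b) = 12(b - 4)(b + 2)(b + 4) vanishes at b ∈ {-4, -2, 4}.
Local minima of P (where P''>0): P(-3)=-2025, P(3)=567. Local minima of Q: Q(-4)=256, Q(4)=-1792.
So the global minimum of J is P(-3) + Q(4) − 2 = -2025 − 1792 − 2 = -3819, attained at (-3, 4).

-3819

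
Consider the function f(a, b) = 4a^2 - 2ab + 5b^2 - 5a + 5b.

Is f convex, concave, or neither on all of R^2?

f is quadratic, so its Hessian is the constant matrix H = [[8, -2], [-2, 10]].
det(H) = 76, tr(H) = 18.
det(H) > 0 and tr(H) > 0, so H is positive definite everywhere: convex.

convex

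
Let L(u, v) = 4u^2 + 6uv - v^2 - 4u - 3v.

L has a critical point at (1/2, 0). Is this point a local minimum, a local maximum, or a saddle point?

saddle point

The Hessian of L is constant: H = [[8, 6], [6, -2]].
det(H) = 8·(-2) − 6² = -52.
Since det(H) < 0, H is indefinite and the critical point is a saddle point.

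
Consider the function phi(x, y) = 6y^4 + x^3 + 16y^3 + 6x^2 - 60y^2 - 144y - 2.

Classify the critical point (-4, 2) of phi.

The mixed partial ∂²phi/∂x∂y is 0, so the Hessian at any point is diag(phi_xx, phi_yy) = diag(6(x + 2), 24(3y^2 + 4y - 5)).
At (-4, 2): H = diag(-12, 360).
The eigenvalues have opposite signs, so H is indefinite: a saddle point.

saddle point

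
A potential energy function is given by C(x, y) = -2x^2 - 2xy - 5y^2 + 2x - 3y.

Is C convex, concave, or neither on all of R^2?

C is quadratic, so its Hessian is the constant matrix H = [[-4, -2], [-2, -10]].
det(H) = 36, tr(H) = -14.
det(H) > 0 and tr(H) < 0, so H is negative definite everywhere: concave.

concave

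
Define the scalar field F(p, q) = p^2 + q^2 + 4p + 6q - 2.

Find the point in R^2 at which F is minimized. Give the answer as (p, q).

F(p,q) separates as A(p) + B(q) − 2, so its minimum is min A + min B − 2.
A'(p) = 2p + 4 vanishes at p ∈ {-2}; B'(q) = 2q + 6 vanishes at q ∈ {-3}.
Local minima of A (where A''>0): A(-2)=-4. Local minima of B: B(-3)=-9.
So the global minimum of F is A(-2) + B(-3) − 2 = -4 − 9 − 2 = -15, attained at (-2, -3).

(-2, -3)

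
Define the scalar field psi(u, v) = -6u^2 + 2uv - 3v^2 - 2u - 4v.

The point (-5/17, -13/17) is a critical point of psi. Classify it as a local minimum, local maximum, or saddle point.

The Hessian of psi is constant: H = [[-12, 2], [2, -6]].
det(H) = (-12)·(-6) − 2² = 68.
det(H) > 0 and tr(H) = -18 < 0, so H is negative definite and the point is a local maximum.

local maximum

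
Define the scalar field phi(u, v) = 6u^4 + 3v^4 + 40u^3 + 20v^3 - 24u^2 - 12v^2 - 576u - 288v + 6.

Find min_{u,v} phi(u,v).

-1242

phi(u,v) separates as P(u) + Q(v) + 6, so its minimum is min P + min Q + 6.
P'(u) = 24(u - 2)(u + 3)(u + 4) vanishes at u ∈ {-4, -3, 2}; Q'(v) = 12(v - 2)(v + 3)(v + 4) vanishes at v ∈ {-4, -3, 2}.
Local minima of P (where P''>0): P(-4)=896, P(2)=-832. Local minima of Q: Q(-4)=448, Q(2)=-416.
So the global minimum of phi is P(2) + Q(2) + 6 = -832 − 416 + 6 = -1242, attained at (2, 2).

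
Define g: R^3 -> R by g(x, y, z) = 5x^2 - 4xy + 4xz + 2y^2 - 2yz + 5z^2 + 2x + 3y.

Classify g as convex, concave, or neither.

g is quadratic, so its Hessian is the constant matrix H = [[10, -4, 4], [-4, 4, -2], [4, -2, 10]].
Leading principal minors: 10, 24, 200.
All positive ⇒ H ≻ 0 ⇒ convex.

convex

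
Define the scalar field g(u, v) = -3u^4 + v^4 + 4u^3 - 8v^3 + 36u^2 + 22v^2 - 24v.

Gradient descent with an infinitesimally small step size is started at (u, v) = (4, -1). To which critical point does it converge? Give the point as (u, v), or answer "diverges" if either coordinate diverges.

diverges

g is separable, so gradient descent decouples: u follows -∂g/∂u, v follows -∂g/∂v.
∂g/∂u = -12u(u - 3)(u + 2); at u=4 this is -288, so u increases.
∂g/∂v = 4(v - 3)(v - 2)(v - 1); at v=-1 this is -96, so v increases.
The u-coordinate has no critical point in that direction and runs off to infinity.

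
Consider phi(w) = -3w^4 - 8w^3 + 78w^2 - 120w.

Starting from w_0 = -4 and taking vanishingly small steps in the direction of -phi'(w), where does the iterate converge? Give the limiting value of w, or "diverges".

1

phi'(w) = -12(w - 2)(w - 1)(w + 5), so phi'(-4) = -360.
Gradient descent moves in the -phi' direction, i.e. w is increasing.
The nearest critical point in that direction is w = 1, where phi'' = 72 > 0 (a local minimum). The iterate converges there.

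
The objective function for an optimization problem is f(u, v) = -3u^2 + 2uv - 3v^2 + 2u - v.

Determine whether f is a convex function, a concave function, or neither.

concave

f is quadratic, so its Hessian is the constant matrix H = [[-6, 2], [2, -6]].
det(H) = 32, tr(H) = -12.
det(H) > 0 and tr(H) < 0, so H is negative definite everywhere: concave.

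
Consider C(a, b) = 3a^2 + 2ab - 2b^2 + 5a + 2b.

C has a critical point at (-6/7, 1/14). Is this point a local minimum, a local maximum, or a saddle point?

The Hessian of C is constant: H = [[6, 2], [2, -4]].
det(H) = 6·(-4) − 2² = -28.
Since det(H) < 0, H is indefinite and the critical point is a saddle point.

saddle point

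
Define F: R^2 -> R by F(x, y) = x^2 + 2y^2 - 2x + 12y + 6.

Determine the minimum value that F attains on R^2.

-13

F(x,y) separates as P(x) + Q(y) + 6, so its minimum is min P + min Q + 6.
P'(x) = 2x - 2 vanishes at x ∈ {1}; Q'(y) = 4y + 12 vanishes at y ∈ {-3}.
Local minima of P (where P''>0): P(1)=-1. Local minima of Q: Q(-3)=-18.
So the global minimum of F is P(1) + Q(-3) + 6 = -1 − 18 + 6 = -13, attained at (1, -3).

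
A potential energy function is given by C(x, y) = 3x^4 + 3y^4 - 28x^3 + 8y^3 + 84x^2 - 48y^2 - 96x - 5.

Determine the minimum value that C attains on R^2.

C(x,y) separates as P(x) + Q(y) − 5, so its minimum is min P + min Q − 5.
P'(x) = 12(x - 4)(x - 2)(x - 1) vanishes at x ∈ {1, 2, 4}; Q'(y) = 12y(y - 2)(y + 4) vanishes at y ∈ {-4, 0, 2}.
Local minima of P (where P''>0): P(1)=-37, P(4)=-64. Local minima of Q: Q(-4)=-512, Q(2)=-80.
So the global minimum of C is P(4) + Q(-4) − 5 = -64 − 512 − 5 = -581, attained at (4, -4).

-581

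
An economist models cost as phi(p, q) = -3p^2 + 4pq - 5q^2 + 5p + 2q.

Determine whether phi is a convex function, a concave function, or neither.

concave

phi is quadratic, so its Hessian is the constant matrix H = [[-6, 4], [4, -10]].
det(H) = 44, tr(H) = -16.
det(H) > 0 and tr(H) < 0, so H is negative definite everywhere: concave.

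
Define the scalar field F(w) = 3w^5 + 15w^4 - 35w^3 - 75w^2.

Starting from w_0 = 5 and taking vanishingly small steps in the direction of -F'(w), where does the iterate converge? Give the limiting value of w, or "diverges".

2

F'(w) = 15w(w - 2)(w + 1)(w + 5), so F'(5) = 13500.
Gradient descent moves in the -F' direction, i.e. w is decreasing.
The nearest critical point in that direction is w = 2, where F'' = 630 > 0 (a local minimum). The iterate converges there.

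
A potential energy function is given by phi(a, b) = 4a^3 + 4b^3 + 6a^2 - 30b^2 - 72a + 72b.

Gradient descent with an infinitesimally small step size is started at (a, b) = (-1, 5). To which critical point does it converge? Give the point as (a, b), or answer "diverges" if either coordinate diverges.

phi is separable, so gradient descent decouples: a follows -∂phi/∂a, b follows -∂phi/∂b.
∂phi/∂a = 12(a - 2)(a + 3); at a=-1 this is -72, so a increases.
∂phi/∂b = 12(b - 3)(b - 2); at b=5 this is 72, so b decreases.
a converges to its nearest critical value 2 (a local min of the a-part); b converges to 3. The iterate converges to (2, 3).

(2, 3)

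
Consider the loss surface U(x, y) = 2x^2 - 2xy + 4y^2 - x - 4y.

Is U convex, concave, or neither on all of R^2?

convex

U is quadratic, so its Hessian is the constant matrix H = [[4, -2], [-2, 8]].
det(H) = 28, tr(H) = 12.
det(H) > 0 and tr(H) > 0, so H is positive definite everywhere: convex.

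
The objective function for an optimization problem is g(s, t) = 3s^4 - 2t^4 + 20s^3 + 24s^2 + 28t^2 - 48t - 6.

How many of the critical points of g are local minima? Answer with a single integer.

g separates as a function of s plus a function of t, so ∇g=0 decouples.
∂g/∂s = 12s(s + 1)(s + 4) = 0 at s ∈ {-4, -1, 0}; ∂g/∂t = -8(t - 2)(t - 1)(t + 3) = 0 at t ∈ {-3, 1, 2}.
The Hessian is diagonal: diag(g_ss, g_tt). Second derivatives: g_ss(-4)=144, g_ss(-1)=-36, g_ss(0)=48; g_tt(-3)=-160, g_tt(1)=32, g_tt(2)=-40.
Local minima occur where both diagonal entries positive: (-4, 1), (0, 1). Count: 2.

2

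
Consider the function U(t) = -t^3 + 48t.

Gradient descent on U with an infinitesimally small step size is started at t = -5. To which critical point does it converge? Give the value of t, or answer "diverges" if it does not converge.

-4

U'(t) = -3(t - 4)(t + 4), so U'(-5) = -27.
Gradient descent moves in the -U' direction, i.e. t is increasing.
The nearest critical point in that direction is t = -4, where U'' = 24 > 0 (a local minimum). The iterate converges there.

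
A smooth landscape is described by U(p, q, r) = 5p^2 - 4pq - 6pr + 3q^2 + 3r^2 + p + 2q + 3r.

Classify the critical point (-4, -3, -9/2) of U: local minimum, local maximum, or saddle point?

local minimum

The Hessian is constant: H = [[10, -4, -6], [-4, 6, 0], [-6, 0, 6]].
Leading principal minors: Δ₁ = 10, Δ₂ = 44, Δ₃ = 48.
All leading minors are positive, so H is positive definite: a local minimum.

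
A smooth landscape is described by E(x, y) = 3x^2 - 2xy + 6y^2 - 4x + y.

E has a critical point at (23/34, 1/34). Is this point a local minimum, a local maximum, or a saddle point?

The Hessian of E is constant: H = [[6, -2], [-2, 12]].
det(H) = 6·12 − (-2)² = 68.
det(H) > 0 and tr(H) = 18 > 0, so H is positive definite and the point is a local minimum.

local minimum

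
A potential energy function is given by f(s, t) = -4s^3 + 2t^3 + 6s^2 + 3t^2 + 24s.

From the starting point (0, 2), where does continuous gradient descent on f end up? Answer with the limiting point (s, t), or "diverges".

(-1, 0)

f is separable, so gradient descent decouples: s follows -∂f/∂s, t follows -∂f/∂t.
∂f/∂s = -12(s - 2)(s + 1); at s=0 this is 24, so s decreases.
∂f/∂t = 6t(t + 1); at t=2 this is 36, so t decreases.
s converges to its nearest critical value -1 (a local min of the s-part); t converges to 0. The iterate converges to (-1, 0).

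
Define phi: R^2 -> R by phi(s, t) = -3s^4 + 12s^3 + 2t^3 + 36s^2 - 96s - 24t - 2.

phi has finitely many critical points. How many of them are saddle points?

phi separates as a function of s plus a function of t, so ∇phi=0 decouples.
∂phi/∂s = -12(s - 4)(s - 1)(s + 2) = 0 at s ∈ {-2, 1, 4}; ∂phi/∂t = 6(t - 2)(t + 2) = 0 at t ∈ {-2, 2}.
The Hessian is diagonal: diag(phi_ss, phi_tt). Second derivatives: phi_ss(-2)=-216, phi_ss(1)=108, phi_ss(4)=-216; phi_tt(-2)=-24, phi_tt(2)=24.
Saddle points occur where the two diagonal entries have opposite signs: (-2, 2), (1, -2), (4, 2). Count: 3.

3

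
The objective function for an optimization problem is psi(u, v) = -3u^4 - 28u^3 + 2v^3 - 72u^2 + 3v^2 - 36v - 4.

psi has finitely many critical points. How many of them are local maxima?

psi separates as a function of u plus a function of v, so ∇psi=0 decouples.
∂psi/∂u = -12u(u + 3)(u + 4) = 0 at u ∈ {-4, -3, 0}; ∂psi/∂v = 6(v - 2)(v + 3) = 0 at v ∈ {-3, 2}.
The Hessian is diagonal: diag(psi_uu, psi_vv). Second derivatives: psi_uu(-4)=-48, psi_uu(-3)=36, psi_uu(0)=-144; psi_vv(-3)=-30, psi_vv(2)=30.
Local maxima occur where both diagonal entries negative: (-4, -3), (0, -3). Count: 2.

2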